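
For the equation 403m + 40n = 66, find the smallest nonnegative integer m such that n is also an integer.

22

gcd(403, 40):
  403 = 10*40 + 3
  40 = 13*3 + 1
  3 = 3*1
so gcd(403, 40) = 1.
1 divides 66, so solutions exist.
Back-substitute for Bézout coefficients:
  1 = 40 - 13*3
  ... = 403*(-13) + 40*(131)
Scale by 66/1 = 66: (m₀, n₀) = (-858, 8646).
General solution: m = -858 + 40t, n = 8646 - 403t for integer t.
m ≥ 0: smallest is -858 mod 40 = 22 (at t = 22), with n = -220.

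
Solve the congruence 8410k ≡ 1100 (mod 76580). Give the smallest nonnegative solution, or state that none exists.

gcd(76580, 8410):
  76580 = 9*8410 + 890
  8410 = 9*890 + 400
  890 = 2*400 + 90
  400 = 4*90 + 40
  90 = 2*40 + 10
  40 = 4*10
so gcd(76580, 8410) = 10.
10 divides 1100, so solutions exist.
Back-substitute for Bézout coefficients:
  10 = 90 - 2*40
  ... = 8410*(-1721) + 76580*(189)
So 8410*(-1721) ≡ 10 (mod 76580); multiply by 110: k ≡ -189310 (mod 7658).
Smallest nonnegative: k = -189310 mod 7658 = 2140.

2140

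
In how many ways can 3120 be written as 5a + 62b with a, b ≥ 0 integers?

gcd(62, 5) = 1  (62 = 12×5 + 2, 5 = 2×2 + 1, 2 = 2×1).
Back-substituting, 5×(25) + 62×(-2) = 1.
Scale by 3120: one solution is (78000, -6240). Reduce a mod 62: (4, 50).
General: a = 4 + 62t, b = 50 - 5t.
a ≥ 0 ⇒ t ≥ 0; b ≥ 0 ⇒ t ≤ 10. So t ∈ [0, 10]: 11 solutions.

11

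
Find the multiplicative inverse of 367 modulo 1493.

179

gcd(1493, 367):
  1493 = 4×367 + 25
  367 = 14×25 + 17
  25 = 1×17 + 8
  17 = 2×8 + 1
  8 = 8×1
so gcd(1493, 367) = 1.
Back-substitute for Bézout coefficients:
  1 = 17 - 2×8
  ... = 367×(179) + 1493×(-44)
So 367×179 ≡ 1 (mod 1493), and 179 mod 1493 = 179.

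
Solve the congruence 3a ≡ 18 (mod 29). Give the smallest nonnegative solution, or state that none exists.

6

gcd(29, 3):
  29 = 9*3 + 2
  3 = 1*2 + 1
  2 = 2*1
so gcd(29, 3) = 1.
1 divides 18, so solutions exist.
Back-substitute for Bézout coefficients:
  1 = 3 - 1*2
  ... = 3*(10) + 29*(-1)
So 3*(10) ≡ 1 (mod 29); multiply by 18: a ≡ 180 (mod 29).
Smallest nonnegative: a = 180 mod 29 = 6.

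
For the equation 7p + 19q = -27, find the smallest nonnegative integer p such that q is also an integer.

gcd(19, 7):
  19 = 2*7 + 5
  7 = 1*5 + 2
  5 = 2*2 + 1
  2 = 2*1
so gcd(19, 7) = 1.
1 divides -27, so solutions exist.
Back-substitute for Bézout coefficients:
  1 = 5 - 2*2
  ... = 7*(-8) + 19*(3)
Scale by -27/1 = -27: (p₀, q₀) = (216, -81).
General solution: p = 216 + 19t, q = -81 - 7t for integer t.
p ≥ 0: smallest is 216 mod 19 = 7 (at t = -11), with q = -4.

7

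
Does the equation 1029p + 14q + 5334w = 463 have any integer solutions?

gcd(1029, 14):
  1029 = 73·14 + 7
  14 = 2·7
so gcd(1029, 14) = 7.
gcd(7, 5334) = 7.
7 does not divide 463 (remainder 1), so no integer solutions.

no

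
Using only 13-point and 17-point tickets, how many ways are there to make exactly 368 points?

Need nonnegative integers with 13j + 17k = 368.
gcd(13, 17) = 1, and 13·(4) + 17·(-3) = 1.
So (j₀, k₀) = (1472, -1104); general j = 1472 + 17t, k = -1104 - 13t.
j ≥ 0 ⇒ t ≥ -86; k ≥ 0 ⇒ t ≤ -85. That's 2 values of t.

2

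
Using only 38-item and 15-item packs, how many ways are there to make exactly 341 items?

Need nonnegative integers with 38j + 15k = 341.
gcd(38, 15) = 1, and 38·(2) + 15·(-5) = 1.
So (j₀, k₀) = (682, -1705); general j = 682 + 15t, k = -1705 - 38t.
j ≥ 0 ⇒ t ≥ -45; k ≥ 0 ⇒ t ≤ -45. That's 1 value of t.

1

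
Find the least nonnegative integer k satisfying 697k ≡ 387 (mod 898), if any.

561

gcd(898, 697) = 1.
1 divides 387, so solutions exist.
By Bézout, 697*(-277) + 898*(215) = 1.
So 697*(-277) ≡ 1 (mod 898); multiply by 387: k ≡ -107199 (mod 898).
Smallest nonnegative: k = -107199 mod 898 = 561.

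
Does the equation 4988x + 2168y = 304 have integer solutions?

gcd(4988, 2168) = 4.
4 divides 304, so integer solutions exist.

yes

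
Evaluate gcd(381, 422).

1

gcd(422, 381):
  422 = 1*381 + 41
  381 = 9*41 + 12
  41 = 3*12 + 5
  12 = 2*5 + 2
  5 = 2*2 + 1
  2 = 2*1
so gcd(422, 381) = 1.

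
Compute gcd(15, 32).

1

gcd(32, 15):
  32 = 2×15 + 2
  15 = 7×2 + 1
  2 = 2×1
so gcd(32, 15) = 1.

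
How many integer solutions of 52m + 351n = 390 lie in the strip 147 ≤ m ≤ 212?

3

gcd(351, 52) = 13.
By Bézout, 52*(7) + 351*(-1) = 13.
Particular solution: (21, -2).
General solution: m = 21 + 27t, n = -2 - 4t for integer t.
147 ≤ 21 + 27t ≤ 212 gives t ∈ [5, 7], which is 3 values.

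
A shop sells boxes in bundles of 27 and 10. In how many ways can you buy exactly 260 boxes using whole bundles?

1

Need nonnegative integers with 27j + 10k = 260.
gcd(27, 10) = 1, and 27·(3) + 10·(-8) = 1.
So (j₀, k₀) = (780, -2080); general j = 780 + 10t, k = -2080 - 27t.
j ≥ 0 ⇒ t ≥ -78; k ≥ 0 ⇒ t ≤ -78. That's 1 value of t.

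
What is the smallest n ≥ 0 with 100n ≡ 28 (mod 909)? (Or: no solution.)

73

gcd(909, 100) = 1  (909 = 9×100 + 9, 100 = 11×9 + 1, 9 = 9×1).
1 divides 28, so solutions exist.
Back-substituting, 100×(100) + 909×(-11) = 1.
So 100×(100) ≡ 1 (mod 909); multiply by 28: n ≡ 2800 (mod 909).
Smallest nonnegative: n = 2800 mod 909 = 73.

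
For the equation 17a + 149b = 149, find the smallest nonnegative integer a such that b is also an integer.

gcd(149, 17) = 1  (149 = 8·17 + 13, 17 = 1·13 + 4, 13 = 3·4 + 1, 4 = 4·1).
1 divides 149, so solutions exist.
Back-substituting, 17·(-35) + 149·(4) = 1.
Scale by 149/1 = 149: (a₀, b₀) = (-5215, 596).
General solution: a = -5215 + 149t, b = 596 - 17t for integer t.
a ≥ 0: smallest is -5215 mod 149 = 0 (at t = 35), with b = 1.

0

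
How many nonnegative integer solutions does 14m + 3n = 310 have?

7

gcd(14, 3):
  14 = 4·3 + 2
  3 = 1·2 + 1
  2 = 2·1
so gcd(14, 3) = 1.
Back-substitute for Bézout coefficients:
  1 = 3 - 1·2
  ... = 14·(-1) + 3·(5)
Scale by 310: one solution is (-310, 1550). Reduce m mod 3: (2, 94).
General: m = 2 + 3t, n = 94 - 14t.
m ≥ 0 ⇒ t ≥ 0; n ≥ 0 ⇒ t ≤ 6. So t ∈ [0, 6]: 7 solutions.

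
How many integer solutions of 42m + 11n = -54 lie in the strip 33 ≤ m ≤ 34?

gcd(42, 11) = 1  (42 = 3·11 + 9, 11 = 1·9 + 2, 9 = 4·2 + 1, 2 = 2·1).
Back-substituting, 42·(5) + 11·(-19) = 1.
Scale by -54: particular solution (-270, 1026); reduce m mod 11: (5, -24).
General solution: m = 5 + 11t, n = -24 - 42t for integer t.
33 ≤ 5 + 11t ≤ 34 gives t ∈ [3, 2], which is 0 values.

0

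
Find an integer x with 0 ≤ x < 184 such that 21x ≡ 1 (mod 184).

gcd(184, 21):
  184 = 8·21 + 16
  21 = 1·16 + 5
  16 = 3·5 + 1
  5 = 5·1
so gcd(184, 21) = 1.
Back-substitute for Bézout coefficients:
  1 = 16 - 3·5
  ... = 21·(-35) + 184·(4)
So 21·-35 ≡ 1 (mod 184), and -35 mod 184 = 149.

149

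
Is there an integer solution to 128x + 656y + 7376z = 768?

yes

gcd(656, 128) = 16  (656 = 5·128 + 16, 128 = 8·16).
gcd(16, 7376) = 16.
16 divides 768, so integer solutions exist.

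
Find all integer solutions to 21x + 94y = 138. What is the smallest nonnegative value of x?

20

gcd(94, 21) = 1  (94 = 4·21 + 10, 21 = 2·10 + 1, 10 = 10·1).
1 divides 138, so solutions exist.
Back-substituting, 21·(9) + 94·(-2) = 1.
Scale by 138/1 = 138: (x₀, y₀) = (1242, -276).
General solution: x = 1242 + 94t, y = -276 - 21t for integer t.
x ≥ 0: smallest is 1242 mod 94 = 20 (at t = -13), with y = -3.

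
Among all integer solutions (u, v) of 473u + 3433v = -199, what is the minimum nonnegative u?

3360

gcd(3433, 473):
  3433 = 7×473 + 122
  473 = 3×122 + 107
  122 = 1×107 + 15
  107 = 7×15 + 2
  15 = 7×2 + 1
  2 = 2×1
so gcd(3433, 473) = 1.
1 divides -199, so solutions exist.
Back-substitute for Bézout coefficients:
  1 = 15 - 7×2
  ... = 473×(-1604) + 3433×(221)
Scale by -199/1 = -199: (u₀, v₀) = (319196, -43979).
General solution: u = 319196 + 3433t, v = -43979 - 473t for integer t.
u ≥ 0: smallest is 319196 mod 3433 = 3360 (at t = -92), with v = -463.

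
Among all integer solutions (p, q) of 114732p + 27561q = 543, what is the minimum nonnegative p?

gcd(114732, 27561):
  114732 = 4*27561 + 4488
  27561 = 6*4488 + 633
  4488 = 7*633 + 57
  633 = 11*57 + 6
  57 = 9*6 + 3
  6 = 2*3
so gcd(114732, 27561) = 3.
3 divides 543, so solutions exist.
Back-substitute for Bézout coefficients:
  3 = 57 - 9*6
  ... = 114732*(4354) + 27561*(-18125)
Scale by 543/3 = 181: (p₀, q₀) = (788074, -3280625).
General solution: p = 788074 + 9187t, q = -3280625 - 38244t for integer t.
p ≥ 0: smallest is 788074 mod 9187 = 7179 (at t = -85), with q = -29885.

7179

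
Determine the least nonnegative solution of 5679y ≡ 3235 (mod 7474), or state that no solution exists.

7035

gcd(7474, 5679):
  7474 = 1×5679 + 1795
  5679 = 3×1795 + 294
  1795 = 6×294 + 31
  294 = 9×31 + 15
  31 = 2×15 + 1
  15 = 15×1
so gcd(7474, 5679) = 1.
1 divides 3235, so solutions exist.
Back-substitute for Bézout coefficients:
  1 = 31 - 2×15
  ... = 5679×(-483) + 7474×(367)
So 5679×(-483) ≡ 1 (mod 7474); multiply by 3235: y ≡ -1562505 (mod 7474).
Smallest nonnegative: y = -1562505 mod 7474 = 7035.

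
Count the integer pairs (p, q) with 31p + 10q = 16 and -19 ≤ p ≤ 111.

13

gcd(31, 10) = 1  (31 = 3×10 + 1, 10 = 10×1).
Back-substituting, 31×(1) + 10×(-3) = 1.
Scale by 16: particular solution (16, -48); reduce p mod 10: (6, -17).
General solution: p = 6 + 10t, q = -17 - 31t for integer t.
-19 ≤ 6 + 10t ≤ 111 gives t ∈ [-2, 10], which is 13 values.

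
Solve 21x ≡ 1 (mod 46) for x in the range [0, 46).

gcd(46, 21):
  46 = 2·21 + 4
  21 = 5·4 + 1
  4 = 4·1
so gcd(46, 21) = 1.
Back-substitute for Bézout coefficients:
  1 = 21 - 5·4
  ... = 21·(11) + 46·(-5)
So 21·11 ≡ 1 (mod 46), and 11 mod 46 = 11.

11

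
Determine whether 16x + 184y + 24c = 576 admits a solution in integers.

gcd(184, 16) = 8  (184 = 11·16 + 8, 16 = 2·8).
gcd(8, 24) = 8.
8 divides 576, so integer solutions exist.

yes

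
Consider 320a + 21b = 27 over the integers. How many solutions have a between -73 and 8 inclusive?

4

gcd(320, 21) = 1  (320 = 15×21 + 5, 21 = 4×5 + 1, 5 = 5×1).
Back-substituting, 320×(-4) + 21×(61) = 1.
Scale by 27: particular solution (-108, 1647); reduce a mod 21: (18, -273).
General solution: a = 18 + 21t, b = -273 - 320t for integer t.
-73 ≤ 18 + 21t ≤ 8 gives t ∈ [-4, -1], which is 4 values.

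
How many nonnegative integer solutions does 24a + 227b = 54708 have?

10

gcd(227, 24) = 1.
By Bézout, 24·(-104) + 227·(11) = 1.
One solution: (123, 228).
General: a = 123 + 227t, b = 228 - 24t.
a ≥ 0 ⇒ t ≥ 0; b ≥ 0 ⇒ t ≤ 9. So t ∈ [0, 9]: 10 solutions.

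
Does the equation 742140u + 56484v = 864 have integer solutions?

gcd(742140, 56484) = 36  (742140 = 13*56484 + 7848, 56484 = 7*7848 + 1548, 7848 = 5*1548 + 108, 1548 = 14*108 + 36, 108 = 3*36).
36 divides 864, so integer solutions exist.

yes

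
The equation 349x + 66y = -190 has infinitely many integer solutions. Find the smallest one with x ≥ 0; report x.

gcd(349, 66):
  349 = 5×66 + 19
  66 = 3×19 + 9
  19 = 2×9 + 1
  9 = 9×1
so gcd(349, 66) = 1.
1 divides -190, so solutions exist.
Back-substitute for Bézout coefficients:
  1 = 19 - 2×9
  ... = 349×(7) + 66×(-37)
Scale by -190/1 = -190: (x₀, y₀) = (-1330, 7030).
General solution: x = -1330 + 66t, y = 7030 - 349t for integer t.
x ≥ 0: smallest is -1330 mod 66 = 56 (at t = 21), with y = -299.

56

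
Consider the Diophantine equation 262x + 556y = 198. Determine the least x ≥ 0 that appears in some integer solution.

5

gcd(556, 262):
  556 = 2*262 + 32
  262 = 8*32 + 6
  32 = 5*6 + 2
  6 = 3*2
so gcd(556, 262) = 2.
2 divides 198, so solutions exist.
Back-substitute for Bézout coefficients:
  2 = 32 - 5*6
  ... = 262*(-87) + 556*(41)
Scale by 198/2 = 99: (x₀, y₀) = (-8613, 4059).
General solution: x = -8613 + 278t, y = 4059 - 131t for integer t.
x ≥ 0: smallest is -8613 mod 278 = 5 (at t = 31), with y = -2.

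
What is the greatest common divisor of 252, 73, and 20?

gcd(252, 73) = 1  (252 = 3·73 + 33, 73 = 2·33 + 7, 33 = 4·7 + 5, 7 = 1·5 + 2, 5 = 2·2 + 1, 2 = 2·1).
gcd(1, 20) = 1.

1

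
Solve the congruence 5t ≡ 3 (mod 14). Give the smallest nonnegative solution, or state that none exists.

9

gcd(14, 5):
  14 = 2*5 + 4
  5 = 1*4 + 1
  4 = 4*1
so gcd(14, 5) = 1.
1 divides 3, so solutions exist.
Back-substitute for Bézout coefficients:
  1 = 5 - 1*4
  ... = 5*(3) + 14*(-1)
So 5*(3) ≡ 1 (mod 14); multiply by 3: t ≡ 9 (mod 14).
Smallest nonnegative: t = 9 mod 14 = 9.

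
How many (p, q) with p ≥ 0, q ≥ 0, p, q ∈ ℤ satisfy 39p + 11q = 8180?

gcd(39, 11) = 1.
By Bézout, 39*(2) + 11*(-7) = 1.
One solution: (3, 733).
General: p = 3 + 11t, q = 733 - 39t.
p ≥ 0 ⇒ t ≥ 0; q ≥ 0 ⇒ t ≤ 18. So t ∈ [0, 18]: 19 solutions.

19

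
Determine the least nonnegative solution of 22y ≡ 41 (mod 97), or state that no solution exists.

68

gcd(97, 22) = 1  (97 = 4×22 + 9, 22 = 2×9 + 4, 9 = 2×4 + 1, 4 = 4×1).
1 divides 41, so solutions exist.
Back-substituting, 22×(-22) + 97×(5) = 1.
So 22×(-22) ≡ 1 (mod 97); multiply by 41: y ≡ -902 (mod 97).
Smallest nonnegative: y = -902 mod 97 = 68.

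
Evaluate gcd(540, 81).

gcd(540, 81):
  540 = 6×81 + 54
  81 = 1×54 + 27
  54 = 2×27
so gcd(540, 81) = 27.

27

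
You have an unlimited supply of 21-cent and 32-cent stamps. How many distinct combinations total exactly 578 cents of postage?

1

Need nonnegative integers with 21j + 32k = 578.
gcd(21, 32) = 1, and 21·(-3) + 32·(2) = 1.
So (j₀, k₀) = (-1734, 1156); general j = -1734 + 32t, k = 1156 - 21t.
j ≥ 0 ⇒ t ≥ 55; k ≥ 0 ⇒ t ≤ 55. That's 1 value of t.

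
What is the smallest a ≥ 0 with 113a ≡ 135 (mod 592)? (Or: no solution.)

567

gcd(592, 113) = 1  (592 = 5*113 + 27, 113 = 4*27 + 5, 27 = 5*5 + 2, 5 = 2*2 + 1, 2 = 2*1).
1 divides 135, so solutions exist.
Back-substituting, 113*(241) + 592*(-46) = 1.
So 113*(241) ≡ 1 (mod 592); multiply by 135: a ≡ 32535 (mod 592).
Smallest nonnegative: a = 32535 mod 592 = 567.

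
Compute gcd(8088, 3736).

gcd(8088, 3736):
  8088 = 2·3736 + 616
  3736 = 6·616 + 40
  616 = 15·40 + 16
  40 = 2·16 + 8
  16 = 2·8
so gcd(8088, 3736) = 8.

8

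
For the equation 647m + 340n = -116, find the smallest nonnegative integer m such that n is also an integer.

gcd(647, 340) = 1  (647 = 1*340 + 307, 340 = 1*307 + 33, 307 = 9*33 + 10, 33 = 3*10 + 3, 10 = 3*3 + 1, 3 = 3*1).
1 divides -116, so solutions exist.
Back-substituting, 647*(103) + 340*(-196) = 1.
Scale by -116/1 = -116: (m₀, n₀) = (-11948, 22736).
General solution: m = -11948 + 340t, n = 22736 - 647t for integer t.
m ≥ 0: smallest is -11948 mod 340 = 292 (at t = 36), with n = -556.

292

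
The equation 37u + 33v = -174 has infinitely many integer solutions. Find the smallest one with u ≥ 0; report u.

6

gcd(37, 33) = 1.
1 divides -174, so solutions exist.
By Bézout, 37·(-8) + 33·(9) = 1.
Scale by -174/1 = -174: (u₀, v₀) = (1392, -1566).
General solution: u = 1392 + 33t, v = -1566 - 37t for integer t.
u ≥ 0: smallest is 1392 mod 33 = 6 (at t = -42), with v = -12.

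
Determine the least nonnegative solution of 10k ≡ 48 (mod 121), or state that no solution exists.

gcd(121, 10) = 1  (121 = 12×10 + 1, 10 = 10×1).
1 divides 48, so solutions exist.
Back-substituting, 10×(-12) + 121×(1) = 1.
So 10×(-12) ≡ 1 (mod 121); multiply by 48: k ≡ -576 (mod 121).
Smallest nonnegative: k = -576 mod 121 = 29.

29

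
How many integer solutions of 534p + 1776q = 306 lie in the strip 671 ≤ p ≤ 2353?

gcd(1776, 534):
  1776 = 3·534 + 174
  534 = 3·174 + 12
  174 = 14·12 + 6
  12 = 2·6
so gcd(1776, 534) = 6.
Back-substitute for Bézout coefficients:
  6 = 174 - 14·12
  ... = 534·(-143) + 1776·(43)
Scale by 51: particular solution (-7293, 2193); reduce p mod 296: (107, -32).
General solution: p = 107 + 296t, q = -32 - 89t for integer t.
671 ≤ 107 + 296t ≤ 2353 gives t ∈ [2, 7], which is 6 values.

6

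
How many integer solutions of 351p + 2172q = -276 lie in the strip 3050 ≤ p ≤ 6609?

gcd(2172, 351):
  2172 = 6*351 + 66
  351 = 5*66 + 21
  66 = 3*21 + 3
  21 = 7*3
so gcd(2172, 351) = 3.
Back-substitute for Bézout coefficients:
  3 = 66 - 3*21
  ... = 351*(-99) + 2172*(16)
Scale by -92: particular solution (9108, -1472); reduce p mod 724: (420, -68).
General solution: p = 420 + 724t, q = -68 - 117t for integer t.
3050 ≤ 420 + 724t ≤ 6609 gives t ∈ [4, 8], which is 5 values.

5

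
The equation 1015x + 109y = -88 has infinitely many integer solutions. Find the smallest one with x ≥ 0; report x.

gcd(1015, 109):
  1015 = 9·109 + 34
  109 = 3·34 + 7
  34 = 4·7 + 6
  7 = 1·6 + 1
  6 = 6·1
so gcd(1015, 109) = 1.
1 divides -88, so solutions exist.
Back-substitute for Bézout coefficients:
  1 = 7 - 1·6
  ... = 1015·(-16) + 109·(149)
Scale by -88/1 = -88: (x₀, y₀) = (1408, -13112).
General solution: x = 1408 + 109t, y = -13112 - 1015t for integer t.
x ≥ 0: smallest is 1408 mod 109 = 100 (at t = -12), with y = -932.

100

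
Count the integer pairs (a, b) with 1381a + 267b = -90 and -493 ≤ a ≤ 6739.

gcd(1381, 267) = 1  (1381 = 5·267 + 46, 267 = 5·46 + 37, 46 = 1·37 + 9, 37 = 4·9 + 1, 9 = 9·1).
Back-substituting, 1381·(-29) + 267·(150) = 1.
Scale by -90: particular solution (2610, -13500); reduce a mod 267: (207, -1071).
General solution: a = 207 + 267t, b = -1071 - 1381t for integer t.
-493 ≤ 207 + 267t ≤ 6739 gives t ∈ [-2, 24], which is 27 values.

27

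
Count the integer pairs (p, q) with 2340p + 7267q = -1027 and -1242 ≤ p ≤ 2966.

gcd(7267, 2340) = 13.
By Bézout, 2340*(-59) + 7267*(19) = 13.
Particular solution: (189, -61).
General solution: p = 189 + 559t, q = -61 - 180t for integer t.
-1242 ≤ 189 + 559t ≤ 2966 gives t ∈ [-2, 4], which is 7 values.

7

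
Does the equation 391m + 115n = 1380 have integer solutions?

yes

gcd(391, 115) = 23  (391 = 3×115 + 46, 115 = 2×46 + 23, 46 = 2×23).
23 divides 1380, so integer solutions exist.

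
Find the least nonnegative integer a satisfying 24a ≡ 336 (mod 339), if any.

14

gcd(339, 24) = 3  (339 = 14×24 + 3, 24 = 8×3).
3 divides 336, so solutions exist.
Back-substituting, 24×(-14) + 339×(1) = 3.
So 24×(-14) ≡ 3 (mod 339); multiply by 112: a ≡ -1568 (mod 113).
Smallest nonnegative: a = -1568 mod 113 = 14.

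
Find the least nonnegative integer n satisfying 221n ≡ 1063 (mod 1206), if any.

gcd(1206, 221) = 1  (1206 = 5·221 + 101, 221 = 2·101 + 19, 101 = 5·19 + 6, 19 = 3·6 + 1, 6 = 6·1).
1 divides 1063, so solutions exist.
Back-substituting, 221·(191) + 1206·(-35) = 1.
So 221·(191) ≡ 1 (mod 1206); multiply by 1063: n ≡ 203033 (mod 1206).
Smallest nonnegative: n = 203033 mod 1206 = 425.

425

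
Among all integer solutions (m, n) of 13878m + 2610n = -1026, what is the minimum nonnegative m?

128

gcd(13878, 2610):
  13878 = 5×2610 + 828
  2610 = 3×828 + 126
  828 = 6×126 + 72
  126 = 1×72 + 54
  72 = 1×54 + 18
  54 = 3×18
so gcd(13878, 2610) = 18.
18 divides -1026, so solutions exist.
Back-substitute for Bézout coefficients:
  18 = 72 - 1×54
  ... = 13878×(41) + 2610×(-218)
Scale by -1026/18 = -57: (m₀, n₀) = (-2337, 12426).
General solution: m = -2337 + 145t, n = 12426 - 771t for integer t.
m ≥ 0: smallest is -2337 mod 145 = 128 (at t = 17), with n = -681.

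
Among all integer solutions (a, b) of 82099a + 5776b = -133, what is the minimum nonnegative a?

201

gcd(82099, 5776):
  82099 = 14*5776 + 1235
  5776 = 4*1235 + 836
  1235 = 1*836 + 399
  836 = 2*399 + 38
  399 = 10*38 + 19
  38 = 2*19
so gcd(82099, 5776) = 19.
19 divides -133, so solutions exist.
Back-substitute for Bézout coefficients:
  19 = 399 - 10*38
  ... = 82099*(145) + 5776*(-2061)
Scale by -133/19 = -7: (a₀, b₀) = (-1015, 14427).
General solution: a = -1015 + 304t, b = 14427 - 4321t for integer t.
a ≥ 0: smallest is -1015 mod 304 = 201 (at t = 4), with b = -2857.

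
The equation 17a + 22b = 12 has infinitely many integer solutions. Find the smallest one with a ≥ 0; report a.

2

gcd(22, 17) = 1.
1 divides 12, so solutions exist.
By Bézout, 17*(-9) + 22*(7) = 1.
Scale by 12/1 = 12: (a₀, b₀) = (-108, 84).
General solution: a = -108 + 22t, b = 84 - 17t for integer t.
a ≥ 0: smallest is -108 mod 22 = 2 (at t = 5), with b = -1.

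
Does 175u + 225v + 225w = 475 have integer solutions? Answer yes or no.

gcd(225, 175) = 25  (225 = 1×175 + 50, 175 = 3×50 + 25, 50 = 2×25).
gcd(25, 225) = 25.
25 divides 475, so integer solutions exist.

yes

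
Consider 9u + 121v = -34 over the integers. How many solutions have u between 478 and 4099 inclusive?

gcd(121, 9) = 1  (121 = 13·9 + 4, 9 = 2·4 + 1, 4 = 4·1).
Back-substituting, 9·(27) + 121·(-2) = 1.
Scale by -34: particular solution (-918, 68); reduce u mod 121: (50, -4).
General solution: u = 50 + 121t, v = -4 - 9t for integer t.
478 ≤ 50 + 121t ≤ 4099 gives t ∈ [4, 33], which is 30 values.

30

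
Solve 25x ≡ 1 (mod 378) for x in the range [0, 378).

121

gcd(378, 25):
  378 = 15×25 + 3
  25 = 8×3 + 1
  3 = 3×1
so gcd(378, 25) = 1.
Back-substitute for Bézout coefficients:
  1 = 25 - 8×3
  ... = 25×(121) + 378×(-8)
So 25×121 ≡ 1 (mod 378), and 121 mod 378 = 121.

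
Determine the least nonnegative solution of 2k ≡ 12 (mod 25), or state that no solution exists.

gcd(25, 2):
  25 = 12·2 + 1
  2 = 2·1
so gcd(25, 2) = 1.
1 divides 12, so solutions exist.
Back-substitute for Bézout coefficients:
  1 = 25 - 12·2
  ... = 2·(-12) + 25·(1)
So 2·(-12) ≡ 1 (mod 25); multiply by 12: k ≡ -144 (mod 25).
Smallest nonnegative: k = -144 mod 25 = 6.

6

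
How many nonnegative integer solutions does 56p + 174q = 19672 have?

4

gcd(174, 56) = 2.
By Bézout, 56×(28) + 174×(-9) = 2.
One solution: (53, 96).
General: p = 53 + 87t, q = 96 - 28t.
p ≥ 0 ⇒ t ≥ 0; q ≥ 0 ⇒ t ≤ 3. So t ∈ [0, 3]: 4 solutions.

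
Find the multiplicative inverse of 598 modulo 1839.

gcd(1839, 598) = 1.
By Bézout, 598·(286) + 1839·(-93) = 1.
So 598·286 ≡ 1 (mod 1839), and 286 mod 1839 = 286.

286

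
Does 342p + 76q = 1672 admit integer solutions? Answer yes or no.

yes

gcd(342, 76):
  342 = 4·76 + 38
  76 = 2·38
so gcd(342, 76) = 38.
38 divides 1672, so integer solutions exist.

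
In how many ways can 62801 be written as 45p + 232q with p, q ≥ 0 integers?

gcd(232, 45) = 1.
By Bézout, 45×(-67) + 232×(13) = 1.
One solution: (117, 248).
General: p = 117 + 232t, q = 248 - 45t.
p ≥ 0 ⇒ t ≥ 0; q ≥ 0 ⇒ t ≤ 5. So t ∈ [0, 5]: 6 solutions.

6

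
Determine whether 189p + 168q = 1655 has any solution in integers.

no

gcd(189, 168):
  189 = 1×168 + 21
  168 = 8×21
so gcd(189, 168) = 21.
21 does not divide 1655 (remainder 17), so no integer solutions.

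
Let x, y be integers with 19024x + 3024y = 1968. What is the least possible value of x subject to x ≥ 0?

gcd(19024, 3024):
  19024 = 6*3024 + 880
  3024 = 3*880 + 384
  880 = 2*384 + 112
  384 = 3*112 + 48
  112 = 2*48 + 16
  48 = 3*16
so gcd(19024, 3024) = 16.
16 divides 1968, so solutions exist.
Back-substitute for Bézout coefficients:
  16 = 112 - 2*48
  ... = 19024*(55) + 3024*(-346)
Scale by 1968/16 = 123: (x₀, y₀) = (6765, -42558).
General solution: x = 6765 + 189t, y = -42558 - 1189t for integer t.
x ≥ 0: smallest is 6765 mod 189 = 150 (at t = -35), with y = -943.

150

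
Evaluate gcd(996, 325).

gcd(996, 325):
  996 = 3·325 + 21
  325 = 15·21 + 10
  21 = 2·10 + 1
  10 = 10·1
so gcd(996, 325) = 1.

1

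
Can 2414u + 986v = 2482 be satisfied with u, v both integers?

gcd(2414, 986):
  2414 = 2*986 + 442
  986 = 2*442 + 102
  442 = 4*102 + 34
  102 = 3*34
so gcd(2414, 986) = 34.
34 divides 2482, so integer solutions exist.

yes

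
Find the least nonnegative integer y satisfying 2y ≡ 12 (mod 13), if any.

6

gcd(13, 2) = 1.
1 divides 12, so solutions exist.
By Bézout, 2*(-6) + 13*(1) = 1.
So 2*(-6) ≡ 1 (mod 13); multiply by 12: y ≡ -72 (mod 13).
Smallest nonnegative: y = -72 mod 13 = 6.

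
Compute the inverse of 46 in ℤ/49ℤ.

gcd(49, 46) = 1.
By Bézout, 46×(16) + 49×(-15) = 1.
So 46×16 ≡ 1 (mod 49), and 16 mod 49 = 16.

16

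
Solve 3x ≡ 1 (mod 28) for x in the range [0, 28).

19

gcd(28, 3):
  28 = 9·3 + 1
  3 = 3·1
so gcd(28, 3) = 1.
Back-substitute for Bézout coefficients:
  1 = 28 - 9·3
  ... = 3·(-9) + 28·(1)
So 3·-9 ≡ 1 (mod 28), and -9 mod 28 = 19.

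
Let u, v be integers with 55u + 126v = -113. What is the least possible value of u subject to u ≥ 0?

gcd(126, 55):
  126 = 2·55 + 16
  55 = 3·16 + 7
  16 = 2·7 + 2
  7 = 3·2 + 1
  2 = 2·1
so gcd(126, 55) = 1.
1 divides -113, so solutions exist.
Back-substitute for Bézout coefficients:
  1 = 7 - 3·2
  ... = 55·(55) + 126·(-24)
Scale by -113/1 = -113: (u₀, v₀) = (-6215, 2712).
General solution: u = -6215 + 126t, v = 2712 - 55t for integer t.
u ≥ 0: smallest is -6215 mod 126 = 85 (at t = 50), with v = -38.

85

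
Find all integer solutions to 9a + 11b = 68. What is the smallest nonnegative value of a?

gcd(11, 9) = 1.
1 divides 68, so solutions exist.
By Bézout, 9·(5) + 11·(-4) = 1.
Scale by 68/1 = 68: (a₀, b₀) = (340, -272).
General solution: a = 340 + 11t, b = -272 - 9t for integer t.
a ≥ 0: smallest is 340 mod 11 = 10 (at t = -30), with b = -2.

10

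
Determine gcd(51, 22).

gcd(51, 22) = 1  (51 = 2·22 + 7, 22 = 3·7 + 1, 7 = 7·1).

1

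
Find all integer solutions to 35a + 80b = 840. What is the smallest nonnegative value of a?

8

gcd(80, 35) = 5.
5 divides 840, so solutions exist.
By Bézout, 35×(7) + 80×(-3) = 5.
Scale by 840/5 = 168: (a₀, b₀) = (1176, -504).
General solution: a = 1176 + 16t, b = -504 - 7t for integer t.
a ≥ 0: smallest is 1176 mod 16 = 8 (at t = -73), with b = 7.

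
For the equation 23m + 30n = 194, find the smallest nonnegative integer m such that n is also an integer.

gcd(30, 23) = 1  (30 = 1×23 + 7, 23 = 3×7 + 2, 7 = 3×2 + 1, 2 = 2×1).
1 divides 194, so solutions exist.
Back-substituting, 23×(-13) + 30×(10) = 1.
Scale by 194/1 = 194: (m₀, n₀) = (-2522, 1940).
General solution: m = -2522 + 30t, n = 1940 - 23t for integer t.
m ≥ 0: smallest is -2522 mod 30 = 28 (at t = 85), with n = -15.

28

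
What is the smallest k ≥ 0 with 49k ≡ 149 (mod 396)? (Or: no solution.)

gcd(396, 49):
  396 = 8·49 + 4
  49 = 12·4 + 1
  4 = 4·1
so gcd(396, 49) = 1.
1 divides 149, so solutions exist.
Back-substitute for Bézout coefficients:
  1 = 49 - 12·4
  ... = 49·(97) + 396·(-12)
So 49·(97) ≡ 1 (mod 396); multiply by 149: k ≡ 14453 (mod 396).
Smallest nonnegative: k = 14453 mod 396 = 197.

197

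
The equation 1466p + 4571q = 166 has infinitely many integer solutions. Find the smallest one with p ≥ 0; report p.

1054

gcd(4571, 1466):
  4571 = 3×1466 + 173
  1466 = 8×173 + 82
  173 = 2×82 + 9
  82 = 9×9 + 1
  9 = 9×1
so gcd(4571, 1466) = 1.
1 divides 166, so solutions exist.
Back-substitute for Bézout coefficients:
  1 = 82 - 9×9
  ... = 1466×(502) + 4571×(-161)
Scale by 166/1 = 166: (p₀, q₀) = (83332, -26726).
General solution: p = 83332 + 4571t, q = -26726 - 1466t for integer t.
p ≥ 0: smallest is 83332 mod 4571 = 1054 (at t = -18), with q = -338.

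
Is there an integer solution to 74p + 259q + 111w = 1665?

gcd(259, 74) = 37  (259 = 3×74 + 37, 74 = 2×37).
gcd(37, 111) = 37.
37 divides 1665, so integer solutions exist.

yes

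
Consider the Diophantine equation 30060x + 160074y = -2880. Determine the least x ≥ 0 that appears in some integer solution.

gcd(160074, 30060) = 18  (160074 = 5·30060 + 9774, 30060 = 3·9774 + 738, 9774 = 13·738 + 180, 738 = 4·180 + 18, 180 = 10·18).
18 divides -2880, so solutions exist.
Back-substituting, 30060·(868) + 160074·(-163) = 18.
Scale by -2880/18 = -160: (x₀, y₀) = (-138880, 26080).
General solution: x = -138880 + 8893t, y = 26080 - 1670t for integer t.
x ≥ 0: smallest is -138880 mod 8893 = 3408 (at t = 16), with y = -640.

3408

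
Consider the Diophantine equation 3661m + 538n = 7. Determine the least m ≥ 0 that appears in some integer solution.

251

gcd(3661, 538):
  3661 = 6×538 + 433
  538 = 1×433 + 105
  433 = 4×105 + 13
  105 = 8×13 + 1
  13 = 13×1
so gcd(3661, 538) = 1.
1 divides 7, so solutions exist.
Back-substitute for Bézout coefficients:
  1 = 105 - 8×13
  ... = 3661×(-41) + 538×(279)
Scale by 7/1 = 7: (m₀, n₀) = (-287, 1953).
General solution: m = -287 + 538t, n = 1953 - 3661t for integer t.
m ≥ 0: smallest is -287 mod 538 = 251 (at t = 1), with n = -1708.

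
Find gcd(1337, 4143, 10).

1

gcd(4143, 1337) = 1  (4143 = 3*1337 + 132, 1337 = 10*132 + 17, 132 = 7*17 + 13, 17 = 1*13 + 4, 13 = 3*4 + 1, 4 = 4*1).
gcd(1, 10) = 1.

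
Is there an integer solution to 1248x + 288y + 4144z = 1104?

yes

gcd(1248, 288):
  1248 = 4×288 + 96
  288 = 3×96
so gcd(1248, 288) = 96.
gcd(96, 4144) = 16.
16 divides 1104, so integer solutions exist.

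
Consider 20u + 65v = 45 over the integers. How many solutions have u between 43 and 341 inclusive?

gcd(65, 20):
  65 = 3*20 + 5
  20 = 4*5
so gcd(65, 20) = 5.
Back-substitute for Bézout coefficients:
  5 = 65 - 3*20
  ... = 20*(-3) + 65*(1)
Scale by 9: particular solution (-27, 9); reduce u mod 13: (12, -3).
General solution: u = 12 + 13t, v = -3 - 4t for integer t.
43 ≤ 12 + 13t ≤ 341 gives t ∈ [3, 25], which is 23 values.

23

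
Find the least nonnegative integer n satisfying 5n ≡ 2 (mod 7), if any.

gcd(7, 5) = 1  (7 = 1×5 + 2, 5 = 2×2 + 1, 2 = 2×1).
1 divides 2, so solutions exist.
Back-substituting, 5×(3) + 7×(-2) = 1.
So 5×(3) ≡ 1 (mod 7); multiply by 2: n ≡ 6 (mod 7).
Smallest nonnegative: n = 6 mod 7 = 6.

6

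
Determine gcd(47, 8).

1

gcd(47, 8):
  47 = 5·8 + 7
  8 = 1·7 + 1
  7 = 7·1
so gcd(47, 8) = 1.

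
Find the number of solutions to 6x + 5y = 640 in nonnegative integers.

22

gcd(6, 5) = 1  (6 = 1·5 + 1, 5 = 5·1).
Back-substituting, 6·(1) + 5·(-1) = 1.
Scale by 640: one solution is (640, -640). Reduce x mod 5: (0, 128).
General: x = 0 + 5t, y = 128 - 6t.
x ≥ 0 ⇒ t ≥ 0; y ≥ 0 ⇒ t ≤ 21. So t ∈ [0, 21]: 22 solutions.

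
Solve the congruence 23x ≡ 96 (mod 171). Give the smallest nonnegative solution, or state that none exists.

138

gcd(171, 23) = 1.
1 divides 96, so solutions exist.
By Bézout, 23*(-52) + 171*(7) = 1.
So 23*(-52) ≡ 1 (mod 171); multiply by 96: x ≡ -4992 (mod 171).
Smallest nonnegative: x = -4992 mod 171 = 138.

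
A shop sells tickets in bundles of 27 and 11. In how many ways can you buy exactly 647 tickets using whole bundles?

Need nonnegative integers with 27j + 11k = 647.
gcd(27, 11) = 1, and 27·(-2) + 11·(5) = 1.
So (j₀, k₀) = (-1294, 3235); general j = -1294 + 11t, k = 3235 - 27t.
j ≥ 0 ⇒ t ≥ 118; k ≥ 0 ⇒ t ≤ 119. That's 2 values of t.

2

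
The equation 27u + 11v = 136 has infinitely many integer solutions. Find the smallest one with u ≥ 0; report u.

3

gcd(27, 11):
  27 = 2*11 + 5
  11 = 2*5 + 1
  5 = 5*1
so gcd(27, 11) = 1.
1 divides 136, so solutions exist.
Back-substitute for Bézout coefficients:
  1 = 11 - 2*5
  ... = 27*(-2) + 11*(5)
Scale by 136/1 = 136: (u₀, v₀) = (-272, 680).
General solution: u = -272 + 11t, v = 680 - 27t for integer t.
u ≥ 0: smallest is -272 mod 11 = 3 (at t = 25), with v = 5.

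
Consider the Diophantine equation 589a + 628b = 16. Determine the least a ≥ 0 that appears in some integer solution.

gcd(628, 589):
  628 = 1·589 + 39
  589 = 15·39 + 4
  39 = 9·4 + 3
  4 = 1·3 + 1
  3 = 3·1
so gcd(628, 589) = 1.
1 divides 16, so solutions exist.
Back-substitute for Bézout coefficients:
  1 = 4 - 1·3
  ... = 589·(161) + 628·(-151)
Scale by 16/1 = 16: (a₀, b₀) = (2576, -2416).
General solution: a = 2576 + 628t, b = -2416 - 589t for integer t.
a ≥ 0: smallest is 2576 mod 628 = 64 (at t = -4), with b = -60.

64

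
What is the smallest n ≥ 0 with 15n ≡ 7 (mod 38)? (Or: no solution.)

gcd(38, 15) = 1.
1 divides 7, so solutions exist.
By Bézout, 15×(-5) + 38×(2) = 1.
So 15×(-5) ≡ 1 (mod 38); multiply by 7: n ≡ -35 (mod 38).
Smallest nonnegative: n = -35 mod 38 = 3.

3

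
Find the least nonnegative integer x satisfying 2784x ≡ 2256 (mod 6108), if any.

gcd(6108, 2784) = 12  (6108 = 2*2784 + 540, 2784 = 5*540 + 84, 540 = 6*84 + 36, 84 = 2*36 + 12, 36 = 3*12).
12 divides 2256, so solutions exist.
Back-substituting, 2784*(147) + 6108*(-67) = 12.
So 2784*(147) ≡ 12 (mod 6108); multiply by 188: x ≡ 27636 (mod 509).
Smallest nonnegative: x = 27636 mod 509 = 150.

150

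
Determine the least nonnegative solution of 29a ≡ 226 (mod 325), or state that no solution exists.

gcd(325, 29) = 1  (325 = 11*29 + 6, 29 = 4*6 + 5, 6 = 1*5 + 1, 5 = 5*1).
1 divides 226, so solutions exist.
Back-substituting, 29*(-56) + 325*(5) = 1.
So 29*(-56) ≡ 1 (mod 325); multiply by 226: a ≡ -12656 (mod 325).
Smallest nonnegative: a = -12656 mod 325 = 19.

19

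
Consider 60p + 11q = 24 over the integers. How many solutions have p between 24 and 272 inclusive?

gcd(60, 11) = 1  (60 = 5·11 + 5, 11 = 2·5 + 1, 5 = 5·1).
Back-substituting, 60·(-2) + 11·(11) = 1.
Scale by 24: particular solution (-48, 264); reduce p mod 11: (7, -36).
General solution: p = 7 + 11t, q = -36 - 60t for integer t.
24 ≤ 7 + 11t ≤ 272 gives t ∈ [2, 24], which is 23 values.

23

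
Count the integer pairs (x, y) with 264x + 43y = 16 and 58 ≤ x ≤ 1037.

gcd(264, 43) = 1  (264 = 6*43 + 6, 43 = 7*6 + 1, 6 = 6*1).
Back-substituting, 264*(-7) + 43*(43) = 1.
Scale by 16: particular solution (-112, 688); reduce x mod 43: (17, -104).
General solution: x = 17 + 43t, y = -104 - 264t for integer t.
58 ≤ 17 + 43t ≤ 1037 gives t ∈ [1, 23], which is 23 values.

23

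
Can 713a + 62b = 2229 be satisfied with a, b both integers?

gcd(713, 62) = 31  (713 = 11*62 + 31, 62 = 2*31).
31 does not divide 2229 (remainder 28), so no integer solutions.

no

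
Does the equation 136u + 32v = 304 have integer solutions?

gcd(136, 32) = 8  (136 = 4*32 + 8, 32 = 4*8).
8 divides 304, so integer solutions exist.

yes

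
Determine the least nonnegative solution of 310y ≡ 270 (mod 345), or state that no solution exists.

gcd(345, 310) = 5.
5 divides 270, so solutions exist.
By Bézout, 310×(-10) + 345×(9) = 5.
So 310×(-10) ≡ 5 (mod 345); multiply by 54: y ≡ -540 (mod 69).
Smallest nonnegative: y = -540 mod 69 = 12.

12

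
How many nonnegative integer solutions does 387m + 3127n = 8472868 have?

gcd(3127, 387) = 1  (3127 = 8*387 + 31, 387 = 12*31 + 15, 31 = 2*15 + 1, 15 = 15*1).
Back-substituting, 387*(-202) + 3127*(25) = 1.
Scale by 8472868: one solution is (-1711519336, 211821700). Reduce m mod 3127: (336, 2668).
General: m = 336 + 3127t, n = 2668 - 387t.
m ≥ 0 ⇒ t ≥ 0; n ≥ 0 ⇒ t ≤ 6. So t ∈ [0, 6]: 7 solutions.

7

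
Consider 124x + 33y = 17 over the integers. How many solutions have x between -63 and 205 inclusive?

gcd(124, 33):
  124 = 3×33 + 25
  33 = 1×25 + 8
  25 = 3×8 + 1
  8 = 8×1
so gcd(124, 33) = 1.
Back-substitute for Bézout coefficients:
  1 = 25 - 3×8
  ... = 124×(4) + 33×(-15)
Scale by 17: particular solution (68, -255); reduce x mod 33: (2, -7).
General solution: x = 2 + 33t, y = -7 - 124t for integer t.
-63 ≤ 2 + 33t ≤ 205 gives t ∈ [-1, 6], which is 8 values.

8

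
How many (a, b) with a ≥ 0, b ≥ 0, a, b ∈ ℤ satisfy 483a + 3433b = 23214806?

gcd(3433, 483) = 1  (3433 = 7×483 + 52, 483 = 9×52 + 15, 52 = 3×15 + 7, 15 = 2×7 + 1, 7 = 7×1).
Back-substituting, 483×(462) + 3433×(-65) = 1.
Scale by 23214806: one solution is (10725240372, -1508962390). Reduce a mod 3433: (2525, 6407).
General: a = 2525 + 3433t, b = 6407 - 483t.
a ≥ 0 ⇒ t ≥ 0; b ≥ 0 ⇒ t ≤ 13. So t ∈ [0, 13]: 14 solutions.

14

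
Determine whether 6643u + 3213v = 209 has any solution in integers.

no

gcd(6643, 3213) = 7.
7 does not divide 209 (remainder 6), so no integer solutions.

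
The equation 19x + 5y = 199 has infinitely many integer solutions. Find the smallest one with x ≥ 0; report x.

gcd(19, 5) = 1  (19 = 3*5 + 4, 5 = 1*4 + 1, 4 = 4*1).
1 divides 199, so solutions exist.
Back-substituting, 19*(-1) + 5*(4) = 1.
Scale by 199/1 = 199: (x₀, y₀) = (-199, 796).
General solution: x = -199 + 5t, y = 796 - 19t for integer t.
x ≥ 0: smallest is -199 mod 5 = 1 (at t = 40), with y = 36.

1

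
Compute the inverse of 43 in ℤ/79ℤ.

gcd(79, 43) = 1  (79 = 1×43 + 36, 43 = 1×36 + 7, 36 = 5×7 + 1, 7 = 7×1).
Back-substituting, 43×(-11) + 79×(6) = 1.
So 43×-11 ≡ 1 (mod 79), and -11 mod 79 = 68.

68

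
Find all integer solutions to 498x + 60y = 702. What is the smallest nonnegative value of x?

9

gcd(498, 60) = 6  (498 = 8×60 + 18, 60 = 3×18 + 6, 18 = 3×6).
6 divides 702, so solutions exist.
Back-substituting, 498×(-3) + 60×(25) = 6.
Scale by 702/6 = 117: (x₀, y₀) = (-351, 2925).
General solution: x = -351 + 10t, y = 2925 - 83t for integer t.
x ≥ 0: smallest is -351 mod 10 = 9 (at t = 36), with y = -63.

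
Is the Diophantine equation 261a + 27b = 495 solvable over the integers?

gcd(261, 27):
  261 = 9×27 + 18
  27 = 1×18 + 9
  18 = 2×9
so gcd(261, 27) = 9.
9 divides 495, so integer solutions exist.

yes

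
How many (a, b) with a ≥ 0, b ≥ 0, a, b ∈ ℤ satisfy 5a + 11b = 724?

13

gcd(11, 5) = 1  (11 = 2*5 + 1, 5 = 5*1).
Back-substituting, 5*(-2) + 11*(1) = 1.
Scale by 724: one solution is (-1448, 724). Reduce a mod 11: (4, 64).
General: a = 4 + 11t, b = 64 - 5t.
a ≥ 0 ⇒ t ≥ 0; b ≥ 0 ⇒ t ≤ 12. So t ∈ [0, 12]: 13 solutions.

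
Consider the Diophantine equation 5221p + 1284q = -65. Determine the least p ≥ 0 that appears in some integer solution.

gcd(5221, 1284) = 1  (5221 = 4×1284 + 85, 1284 = 15×85 + 9, 85 = 9×9 + 4, 9 = 2×4 + 1, 4 = 4×1).
1 divides -65, so solutions exist.
Back-substituting, 5221×(-287) + 1284×(1167) = 1.
Scale by -65/1 = -65: (p₀, q₀) = (18655, -75855).
General solution: p = 18655 + 1284t, q = -75855 - 5221t for integer t.
p ≥ 0: smallest is 18655 mod 1284 = 679 (at t = -14), with q = -2761.

679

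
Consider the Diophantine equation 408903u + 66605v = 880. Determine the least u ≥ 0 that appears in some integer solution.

gcd(408903, 66605):
  408903 = 6×66605 + 9273
  66605 = 7×9273 + 1694
  9273 = 5×1694 + 803
  1694 = 2×803 + 88
  803 = 9×88 + 11
  88 = 8×11
so gcd(408903, 66605) = 11.
11 divides 880, so solutions exist.
Back-substitute for Bézout coefficients:
  11 = 803 - 9×88
  ... = 408903×(747) + 66605×(-4586)
Scale by 880/11 = 80: (u₀, v₀) = (59760, -366880).
General solution: u = 59760 + 6055t, v = -366880 - 37173t for integer t.
u ≥ 0: smallest is 59760 mod 6055 = 5265 (at t = -9), with v = -32323.

5265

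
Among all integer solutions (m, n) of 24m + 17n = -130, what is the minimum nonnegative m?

gcd(24, 17) = 1  (24 = 1·17 + 7, 17 = 2·7 + 3, 7 = 2·3 + 1, 3 = 3·1).
1 divides -130, so solutions exist.
Back-substituting, 24·(5) + 17·(-7) = 1.
Scale by -130/1 = -130: (m₀, n₀) = (-650, 910).
General solution: m = -650 + 17t, n = 910 - 24t for integer t.
m ≥ 0: smallest is -650 mod 17 = 13 (at t = 39), with n = -26.

13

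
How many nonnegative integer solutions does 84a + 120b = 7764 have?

gcd(120, 84) = 12.
By Bézout, 84*(3) + 120*(-2) = 12.
One solution: (1, 64).
General: a = 1 + 10t, b = 64 - 7t.
a ≥ 0 ⇒ t ≥ 0; b ≥ 0 ⇒ t ≤ 9. So t ∈ [0, 9]: 10 solutions.

10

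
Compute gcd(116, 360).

4

gcd(360, 116):
  360 = 3*116 + 12
  116 = 9*12 + 8
  12 = 1*8 + 4
  8 = 2*4
so gcd(360, 116) = 4.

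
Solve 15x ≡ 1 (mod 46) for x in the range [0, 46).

43

gcd(46, 15):
  46 = 3*15 + 1
  15 = 15*1
so gcd(46, 15) = 1.
Back-substitute for Bézout coefficients:
  1 = 46 - 3*15
  ... = 15*(-3) + 46*(1)
So 15*-3 ≡ 1 (mod 46), and -3 mod 46 = 43.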